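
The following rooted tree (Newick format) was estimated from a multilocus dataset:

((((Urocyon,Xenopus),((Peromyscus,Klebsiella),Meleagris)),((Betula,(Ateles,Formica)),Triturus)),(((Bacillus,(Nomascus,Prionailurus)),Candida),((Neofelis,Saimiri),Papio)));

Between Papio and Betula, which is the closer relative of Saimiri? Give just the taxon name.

The MRCA of Saimiri and Papio subtends ((Neofelis,Saimiri),Papio) (3 taxa).
The MRCA of Saimiri and Betula is the root, subtending the entire tree (16 taxa).
The first is nested inside the second, so Saimiri shares a more recent common ancestor with Papio.

Papio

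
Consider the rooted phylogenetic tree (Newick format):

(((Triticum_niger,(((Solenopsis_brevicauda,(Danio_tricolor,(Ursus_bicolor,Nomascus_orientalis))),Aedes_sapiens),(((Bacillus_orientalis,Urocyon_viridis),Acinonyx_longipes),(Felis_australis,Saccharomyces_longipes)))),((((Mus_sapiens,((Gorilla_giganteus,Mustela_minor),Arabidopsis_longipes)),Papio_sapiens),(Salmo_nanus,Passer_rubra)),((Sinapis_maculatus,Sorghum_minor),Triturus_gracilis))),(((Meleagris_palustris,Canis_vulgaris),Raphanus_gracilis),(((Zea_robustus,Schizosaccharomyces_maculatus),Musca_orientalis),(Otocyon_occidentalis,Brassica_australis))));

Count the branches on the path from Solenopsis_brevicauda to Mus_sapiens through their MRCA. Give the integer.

The MRCA of Solenopsis_brevicauda and Mus_sapiens is the node subtending ((Triticum_niger,(((Solenopsis_brevicauda,(Danio_tricolor,(Ursus_bicolor,Nomascus_orientalis))),Aedes_sapiens),(((Bacillus_orientalis,Urocyon_viridis),Acinonyx_longipes),(Felis_australis,Saccharomyces_longipes)))),((((Mus_sapiens,((Gorilla_giganteus,Mustela_minor),Arabidopsis_longipes)),Papio_sapiens),(Salmo_nanus,Passer_rubra)),((Sinapis_maculatus,Sorghum_minor),Triturus_gracilis))).
From Solenopsis_brevicauda up to that node: 5 branches. From Mus_sapiens up to the same node: 5 branches. Total: 5 + 5 = 10.

10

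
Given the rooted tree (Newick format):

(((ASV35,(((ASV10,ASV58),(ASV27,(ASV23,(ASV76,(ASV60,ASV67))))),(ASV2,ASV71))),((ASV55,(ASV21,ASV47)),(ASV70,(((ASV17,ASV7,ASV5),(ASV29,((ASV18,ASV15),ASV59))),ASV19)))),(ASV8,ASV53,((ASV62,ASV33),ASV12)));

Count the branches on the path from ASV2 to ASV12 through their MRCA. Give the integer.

8

The MRCA of ASV2 and ASV12 is the root of the tree.
From ASV2 up to that node: 5 branches. From ASV12 up to the same node: 3 branches. Total: 5 + 3 = 8.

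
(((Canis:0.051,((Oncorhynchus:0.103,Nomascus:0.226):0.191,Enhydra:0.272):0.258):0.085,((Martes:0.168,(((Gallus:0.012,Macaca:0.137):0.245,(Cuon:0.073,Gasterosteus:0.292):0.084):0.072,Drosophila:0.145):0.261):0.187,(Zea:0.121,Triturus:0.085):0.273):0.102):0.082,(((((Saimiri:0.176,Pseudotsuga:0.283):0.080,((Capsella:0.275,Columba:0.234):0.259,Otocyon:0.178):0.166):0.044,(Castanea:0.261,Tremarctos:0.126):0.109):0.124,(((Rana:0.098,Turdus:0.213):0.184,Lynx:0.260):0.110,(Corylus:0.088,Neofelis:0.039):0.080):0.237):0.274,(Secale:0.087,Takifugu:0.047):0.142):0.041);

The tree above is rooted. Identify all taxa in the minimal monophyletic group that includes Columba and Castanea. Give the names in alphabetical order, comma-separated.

Tracing Columba: it sits inside (Capsella,Columba).
Tracing Castanea: it sits inside (Castanea,Tremarctos).
The smallest clade enclosing both is (((Saimiri,Pseudotsuga),((Capsella,Columba),Otocyon)),(Castanea,Tremarctos)); the answer is its 7 terminal taxa in alphabetical order.

Capsella, Castanea, Columba, Otocyon, Pseudotsuga, Saimiri, Tremarctos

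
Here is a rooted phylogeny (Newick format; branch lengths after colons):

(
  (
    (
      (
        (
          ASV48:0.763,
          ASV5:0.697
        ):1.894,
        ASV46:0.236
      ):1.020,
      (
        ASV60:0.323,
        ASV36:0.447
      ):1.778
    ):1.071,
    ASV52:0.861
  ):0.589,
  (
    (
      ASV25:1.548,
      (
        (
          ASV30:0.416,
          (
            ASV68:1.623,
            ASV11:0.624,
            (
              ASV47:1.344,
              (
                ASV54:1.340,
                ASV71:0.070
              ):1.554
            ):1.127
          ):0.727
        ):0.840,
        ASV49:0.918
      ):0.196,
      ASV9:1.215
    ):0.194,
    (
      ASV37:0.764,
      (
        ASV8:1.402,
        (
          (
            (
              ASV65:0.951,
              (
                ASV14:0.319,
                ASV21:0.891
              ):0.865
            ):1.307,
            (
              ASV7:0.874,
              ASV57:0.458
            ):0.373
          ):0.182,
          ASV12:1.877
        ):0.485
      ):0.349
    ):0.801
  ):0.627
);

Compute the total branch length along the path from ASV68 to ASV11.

2.247

The path runs ASV68 → … → MRCA → … → ASV11; the MRCA is the node subtending (ASV68,ASV11,(ASV47,(ASV54,ASV71))).
Branch lengths along that path: 1.623 + 0.624 = 2.247.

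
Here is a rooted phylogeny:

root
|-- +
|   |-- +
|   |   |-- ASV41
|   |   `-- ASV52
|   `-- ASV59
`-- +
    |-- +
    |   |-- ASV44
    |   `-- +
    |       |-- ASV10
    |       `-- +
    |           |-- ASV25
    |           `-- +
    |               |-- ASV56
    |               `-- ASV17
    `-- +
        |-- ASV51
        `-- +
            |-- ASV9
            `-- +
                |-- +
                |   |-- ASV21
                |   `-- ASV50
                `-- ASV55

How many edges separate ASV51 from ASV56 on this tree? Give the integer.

The MRCA of ASV51 and ASV56 is the node subtending ((ASV44,(ASV10,(ASV25,(ASV56,ASV17)))),(ASV51,(ASV9,((ASV21,ASV50),ASV55)))).
From ASV51 up to that node: 2 branches. From ASV56 up to the same node: 5 branches. Total: 2 + 5 = 7.

7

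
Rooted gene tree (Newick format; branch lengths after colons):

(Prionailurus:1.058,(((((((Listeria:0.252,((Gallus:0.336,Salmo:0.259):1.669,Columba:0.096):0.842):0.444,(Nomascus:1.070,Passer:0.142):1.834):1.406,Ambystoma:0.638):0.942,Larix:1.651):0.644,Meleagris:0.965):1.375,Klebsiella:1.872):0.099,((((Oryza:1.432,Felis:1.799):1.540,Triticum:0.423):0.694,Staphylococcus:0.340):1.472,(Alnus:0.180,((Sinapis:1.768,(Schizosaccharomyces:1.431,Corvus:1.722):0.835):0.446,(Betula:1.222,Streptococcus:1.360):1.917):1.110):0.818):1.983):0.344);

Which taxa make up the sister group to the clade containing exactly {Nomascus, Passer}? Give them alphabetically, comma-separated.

The clade containing exactly {Nomascus, Passer} attaches to the tree at the node subtending ((Listeria,((Gallus,Salmo),Columba)),(Nomascus,Passer)).
The other lineage descending from that same node — the sister group — is (Listeria,((Gallus,Salmo),Columba)); its 4 tips in alphabetical order are the answer.

Columba, Gallus, Listeria, Salmo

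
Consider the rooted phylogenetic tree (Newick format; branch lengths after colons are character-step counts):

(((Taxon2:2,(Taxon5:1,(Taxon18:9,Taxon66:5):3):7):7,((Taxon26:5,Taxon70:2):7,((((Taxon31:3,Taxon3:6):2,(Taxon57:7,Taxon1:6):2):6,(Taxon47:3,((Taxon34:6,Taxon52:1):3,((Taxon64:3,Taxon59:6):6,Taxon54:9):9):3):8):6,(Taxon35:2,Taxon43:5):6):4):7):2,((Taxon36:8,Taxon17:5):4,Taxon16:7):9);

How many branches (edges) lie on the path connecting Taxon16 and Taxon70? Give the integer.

6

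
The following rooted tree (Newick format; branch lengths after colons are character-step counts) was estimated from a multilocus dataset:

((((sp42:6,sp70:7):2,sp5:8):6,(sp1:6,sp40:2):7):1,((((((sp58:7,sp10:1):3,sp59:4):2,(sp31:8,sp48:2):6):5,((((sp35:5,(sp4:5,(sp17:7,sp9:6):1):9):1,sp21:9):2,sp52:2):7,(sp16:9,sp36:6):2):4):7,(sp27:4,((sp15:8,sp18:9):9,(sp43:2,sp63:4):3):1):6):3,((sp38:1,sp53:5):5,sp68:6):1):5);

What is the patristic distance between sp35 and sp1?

48

The path runs sp35 → … → MRCA → … → sp1; the MRCA is the root of the tree.
Branch lengths along that path: 5 + 1 + 2 + 7 + 4 + 7 + 3 + 5 + 1 + 7 + 6 = 48.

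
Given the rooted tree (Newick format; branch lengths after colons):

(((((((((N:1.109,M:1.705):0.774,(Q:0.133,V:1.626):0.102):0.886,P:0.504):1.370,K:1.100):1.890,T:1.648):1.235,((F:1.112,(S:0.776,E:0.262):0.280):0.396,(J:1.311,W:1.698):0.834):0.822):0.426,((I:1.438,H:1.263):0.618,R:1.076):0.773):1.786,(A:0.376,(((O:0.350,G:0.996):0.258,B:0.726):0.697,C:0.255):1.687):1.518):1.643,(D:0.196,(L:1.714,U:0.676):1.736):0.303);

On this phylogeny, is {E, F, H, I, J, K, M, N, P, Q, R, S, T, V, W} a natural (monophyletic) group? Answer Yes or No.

Yes

The most recent common ancestor of these taxa subtends (((((((N,M),(Q,V)),P),K),T),((F,(S,E)),(J,W))),((I,H),R)).
That clade has exactly 15 tips — every listed taxon and nothing else — so the group is monophyletic.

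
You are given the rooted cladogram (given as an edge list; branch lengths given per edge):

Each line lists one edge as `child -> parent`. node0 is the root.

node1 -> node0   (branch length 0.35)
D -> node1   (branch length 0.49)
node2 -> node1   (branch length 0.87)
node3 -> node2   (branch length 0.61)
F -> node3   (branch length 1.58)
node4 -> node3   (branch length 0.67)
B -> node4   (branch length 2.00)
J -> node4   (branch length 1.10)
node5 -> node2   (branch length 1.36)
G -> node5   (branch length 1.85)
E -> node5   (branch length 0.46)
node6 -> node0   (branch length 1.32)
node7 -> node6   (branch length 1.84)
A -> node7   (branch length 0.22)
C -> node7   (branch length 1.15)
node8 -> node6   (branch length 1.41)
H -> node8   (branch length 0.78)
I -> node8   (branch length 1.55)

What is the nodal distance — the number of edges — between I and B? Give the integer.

8

The MRCA of I and B is the root of the tree.
From I up to that node: 3 branches. From B up to the same node: 5 branches. Total: 3 + 5 = 8.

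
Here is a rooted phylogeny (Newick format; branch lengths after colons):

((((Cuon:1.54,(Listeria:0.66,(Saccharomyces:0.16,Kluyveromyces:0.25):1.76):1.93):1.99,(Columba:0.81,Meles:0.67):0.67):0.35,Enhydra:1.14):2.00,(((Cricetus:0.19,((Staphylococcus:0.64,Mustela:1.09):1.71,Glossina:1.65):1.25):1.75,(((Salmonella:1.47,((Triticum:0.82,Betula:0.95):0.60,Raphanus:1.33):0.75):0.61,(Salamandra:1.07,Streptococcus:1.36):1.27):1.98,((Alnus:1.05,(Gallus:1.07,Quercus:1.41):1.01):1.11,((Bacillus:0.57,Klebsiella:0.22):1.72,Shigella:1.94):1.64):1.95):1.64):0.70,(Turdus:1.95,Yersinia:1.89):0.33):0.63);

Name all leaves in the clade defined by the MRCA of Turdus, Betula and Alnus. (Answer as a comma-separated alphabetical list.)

Alnus, Bacillus, Betula, Cricetus, Gallus, Glossina, Klebsiella, Mustela, Quercus, Raphanus, Salamandra, Salmonella, Shigella, Staphylococcus, Streptococcus, Triticum, Turdus, Yersinia

Tracing Turdus: it sits inside (Turdus,Yersinia).
Tracing Betula: it sits inside (Triticum,Betula).
Tracing Alnus: it sits inside (Alnus,(Gallus,Quercus)).
The smallest clade enclosing all 3 is (((Cricetus,((Staphylococcus,Mustela),Glossina)),(((Salmonella,((Triticum,Betula),Raphanus)),(Salamandra,Streptococcus)),((Alnus,(Gallus,Quercus)),((Bacillus,Klebsiella),Shigella)))),(Turdus,Yersinia)); the answer is its 18 terminal taxa in alphabetical order.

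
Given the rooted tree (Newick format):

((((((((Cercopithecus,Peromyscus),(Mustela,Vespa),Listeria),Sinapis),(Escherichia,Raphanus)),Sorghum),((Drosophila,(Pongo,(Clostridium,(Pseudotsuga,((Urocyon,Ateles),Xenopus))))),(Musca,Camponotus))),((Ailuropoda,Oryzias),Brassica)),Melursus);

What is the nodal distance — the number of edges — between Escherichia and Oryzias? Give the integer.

The MRCA of Escherichia and Oryzias is the node subtending (((((((Cercopithecus,Peromyscus),(Mustela,Vespa),Listeria),Sinapis),(Escherichia,Raphanus)),Sorghum),((Drosophila,(Pongo,(Clostridium,(Pseudotsuga,((Urocyon,Ateles),Xenopus))))),(Musca,Camponotus))),((Ailuropoda,Oryzias),Brassica)).
From Escherichia up to that node: 5 branches. From Oryzias up to the same node: 3 branches. Total: 5 + 3 = 8.

8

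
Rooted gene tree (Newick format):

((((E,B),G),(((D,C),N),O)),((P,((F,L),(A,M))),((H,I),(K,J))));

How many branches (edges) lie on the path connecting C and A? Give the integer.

10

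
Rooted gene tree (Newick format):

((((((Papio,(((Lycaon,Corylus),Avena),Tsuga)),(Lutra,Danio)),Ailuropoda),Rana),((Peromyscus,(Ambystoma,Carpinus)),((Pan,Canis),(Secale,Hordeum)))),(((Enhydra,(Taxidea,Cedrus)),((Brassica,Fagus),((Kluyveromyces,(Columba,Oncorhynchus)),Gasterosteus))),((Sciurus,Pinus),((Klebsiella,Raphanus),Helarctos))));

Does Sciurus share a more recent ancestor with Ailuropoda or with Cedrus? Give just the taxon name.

Cedrus

The MRCA of Sciurus and Cedrus subtends (((Enhydra,(Taxidea,Cedrus)),((Brassica,Fagus),((Kluyveromyces,(Columba,Oncorhynchus)),Gasterosteus))),((Sciurus,Pinus),((Klebsiella,Raphanus),Helarctos))) (14 taxa).
The MRCA of Sciurus and Ailuropoda is the root, subtending the entire tree (30 taxa).
The first is nested inside the second, so Sciurus shares a more recent common ancestor with Cedrus.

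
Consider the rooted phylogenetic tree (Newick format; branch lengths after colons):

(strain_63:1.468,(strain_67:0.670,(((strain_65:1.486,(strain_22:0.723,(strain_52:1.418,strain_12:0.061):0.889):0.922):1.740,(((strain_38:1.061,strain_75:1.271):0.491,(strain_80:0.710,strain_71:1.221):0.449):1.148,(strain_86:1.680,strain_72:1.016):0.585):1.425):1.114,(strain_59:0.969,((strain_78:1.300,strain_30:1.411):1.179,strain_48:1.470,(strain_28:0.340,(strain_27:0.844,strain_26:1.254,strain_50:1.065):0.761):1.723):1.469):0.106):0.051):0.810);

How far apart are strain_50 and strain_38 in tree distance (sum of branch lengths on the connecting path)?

10.363

The path runs strain_50 → … → MRCA → … → strain_38; the MRCA is the node subtending (((strain_65,(strain_22,(strain_52,strain_12))),(((strain_38,strain_75),(strain_80,strain_71)),(strain_86,strain_72))),(strain_59,((strain_78,strain_30),strain_48,(strain_28,(strain_27,strain_26,strain_50))))).
Branch lengths along that path: 1.065 + 0.761 + 1.723 + 1.469 + 0.106 + 1.114 + 1.425 + 1.148 + 0.491 + 1.061 = 10.363.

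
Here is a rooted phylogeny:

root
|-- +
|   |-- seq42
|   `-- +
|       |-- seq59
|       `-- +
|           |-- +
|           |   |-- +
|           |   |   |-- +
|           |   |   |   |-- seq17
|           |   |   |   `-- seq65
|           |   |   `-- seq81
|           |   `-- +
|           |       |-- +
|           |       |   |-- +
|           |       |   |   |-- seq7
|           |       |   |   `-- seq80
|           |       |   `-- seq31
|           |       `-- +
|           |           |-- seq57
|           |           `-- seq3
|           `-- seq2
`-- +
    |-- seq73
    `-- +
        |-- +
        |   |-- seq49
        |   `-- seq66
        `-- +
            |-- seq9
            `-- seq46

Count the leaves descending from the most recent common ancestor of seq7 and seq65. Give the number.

8

The MRCA of seq7 and seq65 is the node subtending (((seq17,seq65),seq81),(((seq7,seq80),seq31),(seq57,seq3))).
That clade contains 8 terminal taxa: seq17, seq3, seq31, seq57, seq65, seq7, seq80, seq81.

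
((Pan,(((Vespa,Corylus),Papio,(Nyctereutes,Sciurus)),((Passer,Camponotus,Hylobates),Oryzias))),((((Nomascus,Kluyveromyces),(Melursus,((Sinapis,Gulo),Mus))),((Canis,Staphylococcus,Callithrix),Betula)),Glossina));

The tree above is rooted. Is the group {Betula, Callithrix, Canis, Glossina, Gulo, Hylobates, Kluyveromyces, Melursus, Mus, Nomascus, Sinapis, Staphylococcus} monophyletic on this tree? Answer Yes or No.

The MRCA of the listed taxa is the root, so the smallest clade containing them is the whole tree.
That clade also contains Camponotus, Corylus, Nyctereutes, Oryzias, Pan, Papio, Passer, Sciurus, Vespa, which are not in the proposed group, so the group is not monophyletic.

No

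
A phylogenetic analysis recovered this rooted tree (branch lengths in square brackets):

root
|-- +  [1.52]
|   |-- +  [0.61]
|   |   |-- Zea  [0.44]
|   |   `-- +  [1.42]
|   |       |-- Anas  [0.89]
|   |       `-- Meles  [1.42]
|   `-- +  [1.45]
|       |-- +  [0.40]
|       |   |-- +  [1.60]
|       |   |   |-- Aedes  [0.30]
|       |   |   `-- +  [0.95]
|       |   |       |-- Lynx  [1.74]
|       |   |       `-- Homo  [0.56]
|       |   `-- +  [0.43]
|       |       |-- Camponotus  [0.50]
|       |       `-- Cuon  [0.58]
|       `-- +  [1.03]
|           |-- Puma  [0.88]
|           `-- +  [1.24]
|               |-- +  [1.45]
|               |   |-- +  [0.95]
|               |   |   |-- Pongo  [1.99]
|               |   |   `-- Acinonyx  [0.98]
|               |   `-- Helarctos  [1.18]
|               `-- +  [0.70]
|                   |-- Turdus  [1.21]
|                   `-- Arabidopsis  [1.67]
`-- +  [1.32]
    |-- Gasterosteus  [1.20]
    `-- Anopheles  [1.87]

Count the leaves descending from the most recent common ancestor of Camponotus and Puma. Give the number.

The MRCA of Camponotus and Puma is the node subtending (((Aedes,(Lynx,Homo)),(Camponotus,Cuon)),(Puma,(((Pongo,Acinonyx),Helarctos),(Turdus,Arabidopsis)))).
That clade contains 11 terminal taxa: Acinonyx, Aedes, Arabidopsis, Camponotus, Cuon, Helarctos, Homo, Lynx, Pongo, Puma, Turdus.

11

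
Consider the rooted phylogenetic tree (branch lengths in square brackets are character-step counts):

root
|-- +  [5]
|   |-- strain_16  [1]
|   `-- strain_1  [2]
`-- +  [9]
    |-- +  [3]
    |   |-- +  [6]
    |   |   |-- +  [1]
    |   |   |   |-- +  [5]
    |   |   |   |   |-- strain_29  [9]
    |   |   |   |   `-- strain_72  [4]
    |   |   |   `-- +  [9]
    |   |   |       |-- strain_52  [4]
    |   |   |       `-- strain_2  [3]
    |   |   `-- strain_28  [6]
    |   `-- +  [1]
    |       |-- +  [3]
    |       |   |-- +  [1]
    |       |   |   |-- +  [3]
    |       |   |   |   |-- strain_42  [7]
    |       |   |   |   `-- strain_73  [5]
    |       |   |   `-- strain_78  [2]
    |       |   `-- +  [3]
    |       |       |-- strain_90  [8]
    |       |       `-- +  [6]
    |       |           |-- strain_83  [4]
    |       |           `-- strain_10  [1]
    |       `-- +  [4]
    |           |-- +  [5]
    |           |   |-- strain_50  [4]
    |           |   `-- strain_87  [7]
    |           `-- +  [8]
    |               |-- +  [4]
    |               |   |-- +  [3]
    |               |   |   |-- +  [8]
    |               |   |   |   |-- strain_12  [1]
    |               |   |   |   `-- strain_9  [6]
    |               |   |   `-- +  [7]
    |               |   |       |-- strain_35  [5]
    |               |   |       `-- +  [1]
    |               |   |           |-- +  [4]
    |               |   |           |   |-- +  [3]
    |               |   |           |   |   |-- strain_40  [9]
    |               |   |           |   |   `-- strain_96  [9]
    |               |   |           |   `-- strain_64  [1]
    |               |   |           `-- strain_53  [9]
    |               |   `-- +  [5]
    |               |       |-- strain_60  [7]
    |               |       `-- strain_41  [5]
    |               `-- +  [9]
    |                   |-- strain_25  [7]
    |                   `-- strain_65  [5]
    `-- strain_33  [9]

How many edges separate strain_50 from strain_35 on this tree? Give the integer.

7

The MRCA of strain_50 and strain_35 is the node subtending ((strain_50,strain_87),((((strain_12,strain_9),(strain_35,(((strain_40,strain_96),strain_64),strain_53))),(strain_60,strain_41)),(strain_25,strain_65))).
From strain_50 up to that node: 2 branches. From strain_35 up to the same node: 5 branches. Total: 2 + 5 = 7.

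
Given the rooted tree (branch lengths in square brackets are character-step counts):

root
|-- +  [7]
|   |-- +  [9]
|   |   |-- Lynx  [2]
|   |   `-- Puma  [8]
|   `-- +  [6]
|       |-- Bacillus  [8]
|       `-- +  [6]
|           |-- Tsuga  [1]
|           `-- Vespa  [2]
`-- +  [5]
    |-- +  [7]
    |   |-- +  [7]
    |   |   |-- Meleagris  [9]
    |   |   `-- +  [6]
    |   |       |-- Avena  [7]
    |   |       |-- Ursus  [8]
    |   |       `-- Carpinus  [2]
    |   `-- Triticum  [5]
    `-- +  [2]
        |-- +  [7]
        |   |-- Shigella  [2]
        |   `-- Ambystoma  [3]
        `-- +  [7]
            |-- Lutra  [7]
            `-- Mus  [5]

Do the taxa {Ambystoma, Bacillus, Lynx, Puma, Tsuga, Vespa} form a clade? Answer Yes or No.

No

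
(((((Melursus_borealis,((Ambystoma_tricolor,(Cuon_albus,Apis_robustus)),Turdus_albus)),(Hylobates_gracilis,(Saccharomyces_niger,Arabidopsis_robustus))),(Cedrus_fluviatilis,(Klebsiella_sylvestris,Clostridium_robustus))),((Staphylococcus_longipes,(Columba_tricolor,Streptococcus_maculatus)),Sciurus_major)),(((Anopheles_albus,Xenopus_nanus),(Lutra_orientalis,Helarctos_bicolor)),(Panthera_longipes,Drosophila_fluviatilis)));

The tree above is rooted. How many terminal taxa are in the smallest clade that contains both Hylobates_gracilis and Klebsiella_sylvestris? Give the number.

The MRCA of Hylobates_gracilis and Klebsiella_sylvestris is the node subtending (((Melursus_borealis,((Ambystoma_tricolor,(Cuon_albus,Apis_robustus)),Turdus_albus)),(Hylobates_gracilis,(Saccharomyces_niger,Arabidopsis_robustus))),(Cedrus_fluviatilis,(Klebsiella_sylvestris,Clostridium_robustus))).
That clade contains 11 terminal taxa: Ambystoma_tricolor, Apis_robustus, Arabidopsis_robustus, Cedrus_fluviatilis, Clostridium_robustus, Cuon_albus, Hylobates_gracilis, Klebsiella_sylvestris, Melursus_borealis, Saccharomyces_niger, Turdus_albus.

11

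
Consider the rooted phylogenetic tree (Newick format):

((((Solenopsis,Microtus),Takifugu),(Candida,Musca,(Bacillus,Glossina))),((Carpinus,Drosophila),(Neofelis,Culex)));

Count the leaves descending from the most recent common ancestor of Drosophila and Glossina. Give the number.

11

The MRCA of Drosophila and Glossina is the root, so the clade is the entire tree.
That clade contains 11 terminal taxa: Bacillus, Candida, Carpinus, Culex, Drosophila, Glossina, Microtus, Musca, Neofelis, Solenopsis, Takifugu.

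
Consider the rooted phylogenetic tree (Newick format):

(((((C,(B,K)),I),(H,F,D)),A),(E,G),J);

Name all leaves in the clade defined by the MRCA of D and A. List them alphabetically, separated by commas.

Tracing D: it sits inside (H,F,D).
Tracing A: it sits inside ((((C,(B,K)),I),(H,F,D)),A).
The smallest clade enclosing both is ((((C,(B,K)),I),(H,F,D)),A); the answer is its 8 terminal taxa in alphabetical order.

A, B, C, D, F, H, I, K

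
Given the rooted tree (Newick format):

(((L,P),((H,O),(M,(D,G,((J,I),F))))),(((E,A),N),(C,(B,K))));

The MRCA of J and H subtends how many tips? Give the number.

8

The MRCA of J and H is the node subtending ((H,O),(M,(D,G,((J,I),F)))).
That clade contains 8 terminal taxa: D, F, G, H, I, J, M, O.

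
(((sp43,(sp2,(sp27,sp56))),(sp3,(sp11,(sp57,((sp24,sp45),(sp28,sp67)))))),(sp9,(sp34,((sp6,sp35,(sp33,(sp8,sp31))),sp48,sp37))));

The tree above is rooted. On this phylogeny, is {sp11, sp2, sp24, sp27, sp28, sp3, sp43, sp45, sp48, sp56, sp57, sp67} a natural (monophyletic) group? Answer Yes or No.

No

The MRCA of the listed taxa is the root, so the smallest clade containing them is the whole tree.
That clade also contains sp31, sp33, sp34, sp35, sp37, sp6, sp8, sp9, which are not in the proposed group, so the group is not monophyletic.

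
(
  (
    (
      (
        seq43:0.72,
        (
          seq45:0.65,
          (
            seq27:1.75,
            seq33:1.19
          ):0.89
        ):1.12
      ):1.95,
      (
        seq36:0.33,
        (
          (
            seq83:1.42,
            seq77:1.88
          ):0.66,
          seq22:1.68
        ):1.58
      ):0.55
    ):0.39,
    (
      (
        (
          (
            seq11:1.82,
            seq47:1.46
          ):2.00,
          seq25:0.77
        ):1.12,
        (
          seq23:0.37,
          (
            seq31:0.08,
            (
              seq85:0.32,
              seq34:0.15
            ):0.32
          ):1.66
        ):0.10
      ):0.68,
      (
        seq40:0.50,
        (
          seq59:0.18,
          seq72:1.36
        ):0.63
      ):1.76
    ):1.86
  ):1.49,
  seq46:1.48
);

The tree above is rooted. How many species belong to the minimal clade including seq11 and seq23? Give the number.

7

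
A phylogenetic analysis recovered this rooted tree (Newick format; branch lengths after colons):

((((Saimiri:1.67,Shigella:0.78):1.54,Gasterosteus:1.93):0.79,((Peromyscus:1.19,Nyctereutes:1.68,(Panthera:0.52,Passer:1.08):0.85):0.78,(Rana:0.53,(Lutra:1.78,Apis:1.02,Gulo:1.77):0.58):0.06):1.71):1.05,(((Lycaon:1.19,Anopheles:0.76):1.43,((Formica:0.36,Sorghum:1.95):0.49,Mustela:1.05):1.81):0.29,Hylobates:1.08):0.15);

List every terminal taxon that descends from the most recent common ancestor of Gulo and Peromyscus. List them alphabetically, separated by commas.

Apis, Gulo, Lutra, Nyctereutes, Panthera, Passer, Peromyscus, Rana

Tracing Gulo: it sits inside (Lutra,Apis,Gulo).
Tracing Peromyscus: it sits inside (Peromyscus,Nyctereutes,(Panthera,Passer)).
The smallest clade enclosing both is ((Peromyscus,Nyctereutes,(Panthera,Passer)),(Rana,(Lutra,Apis,Gulo))); the answer is its 8 terminal taxa in alphabetical order.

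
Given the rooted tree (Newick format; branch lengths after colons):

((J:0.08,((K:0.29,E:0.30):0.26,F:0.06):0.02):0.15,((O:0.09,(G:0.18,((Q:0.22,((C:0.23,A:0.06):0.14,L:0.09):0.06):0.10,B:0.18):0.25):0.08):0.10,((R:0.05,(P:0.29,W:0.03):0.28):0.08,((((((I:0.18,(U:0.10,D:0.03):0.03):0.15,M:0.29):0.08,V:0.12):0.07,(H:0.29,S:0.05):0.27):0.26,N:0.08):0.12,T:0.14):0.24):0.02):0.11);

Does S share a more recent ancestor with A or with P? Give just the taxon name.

The MRCA of S and P subtends ((R,(P,W)),((((((I,(U,D)),M),V),(H,S)),N),T)) (12 taxa).
The MRCA of S and A subtends ((O,(G,((Q,((C,A),L)),B))),((R,(P,W)),((((((I,(U,D)),M),V),(H,S)),N),T))) (19 taxa).
The first is nested inside the second, so S shares a more recent common ancestor with P.

P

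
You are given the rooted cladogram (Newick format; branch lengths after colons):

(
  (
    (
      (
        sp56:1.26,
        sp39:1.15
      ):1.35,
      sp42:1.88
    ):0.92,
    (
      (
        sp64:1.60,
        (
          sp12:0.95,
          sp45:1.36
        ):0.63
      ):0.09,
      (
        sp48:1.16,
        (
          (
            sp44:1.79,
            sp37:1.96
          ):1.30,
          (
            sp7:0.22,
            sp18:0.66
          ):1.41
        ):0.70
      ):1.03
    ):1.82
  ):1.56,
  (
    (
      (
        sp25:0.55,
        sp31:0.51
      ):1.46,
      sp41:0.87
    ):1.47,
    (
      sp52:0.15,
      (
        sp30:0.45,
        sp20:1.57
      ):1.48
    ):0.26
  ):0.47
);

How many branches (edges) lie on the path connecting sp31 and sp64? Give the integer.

The MRCA of sp31 and sp64 is the root of the tree.
From sp31 up to that node: 4 branches. From sp64 up to the same node: 4 branches. Total: 4 + 4 = 8.

8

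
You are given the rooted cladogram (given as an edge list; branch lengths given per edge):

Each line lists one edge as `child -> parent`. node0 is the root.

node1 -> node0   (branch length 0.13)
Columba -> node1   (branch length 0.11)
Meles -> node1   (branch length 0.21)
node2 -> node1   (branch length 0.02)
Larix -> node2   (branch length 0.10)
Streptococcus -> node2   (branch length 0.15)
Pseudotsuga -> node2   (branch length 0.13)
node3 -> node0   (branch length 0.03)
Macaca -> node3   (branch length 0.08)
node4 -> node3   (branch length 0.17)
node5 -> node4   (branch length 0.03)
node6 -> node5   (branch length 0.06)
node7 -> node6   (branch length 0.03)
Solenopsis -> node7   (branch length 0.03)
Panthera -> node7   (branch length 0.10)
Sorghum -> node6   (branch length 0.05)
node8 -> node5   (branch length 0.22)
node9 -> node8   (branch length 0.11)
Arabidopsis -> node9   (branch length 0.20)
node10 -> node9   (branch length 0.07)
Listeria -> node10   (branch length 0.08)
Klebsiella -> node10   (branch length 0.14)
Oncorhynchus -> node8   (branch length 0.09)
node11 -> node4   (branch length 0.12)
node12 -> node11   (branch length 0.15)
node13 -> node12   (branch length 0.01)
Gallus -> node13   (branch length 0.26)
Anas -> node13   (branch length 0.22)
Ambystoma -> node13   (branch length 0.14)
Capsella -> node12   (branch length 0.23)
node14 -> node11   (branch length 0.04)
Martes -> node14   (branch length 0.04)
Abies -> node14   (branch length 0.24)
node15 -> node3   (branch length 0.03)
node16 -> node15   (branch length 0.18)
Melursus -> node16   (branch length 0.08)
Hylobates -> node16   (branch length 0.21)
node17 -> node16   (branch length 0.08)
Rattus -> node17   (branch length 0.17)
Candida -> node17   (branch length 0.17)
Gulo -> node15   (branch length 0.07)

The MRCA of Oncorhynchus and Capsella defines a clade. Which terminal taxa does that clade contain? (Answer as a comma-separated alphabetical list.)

Tracing Oncorhynchus: it sits inside ((Arabidopsis,(Listeria,Klebsiella)),Oncorhynchus).
Tracing Capsella: it sits inside ((Gallus,Anas,Ambystoma),Capsella).
The smallest clade enclosing both is ((((Solenopsis,Panthera),Sorghum),((Arabidopsis,(Listeria,Klebsiella)),Oncorhynchus)),(((Gallus,Anas,Ambystoma),Capsella),(Martes,Abies))); the answer is its 13 terminal taxa in alphabetical order.

Abies, Ambystoma, Anas, Arabidopsis, Capsella, Gallus, Klebsiella, Listeria, Martes, Oncorhynchus, Panthera, Solenopsis, Sorghum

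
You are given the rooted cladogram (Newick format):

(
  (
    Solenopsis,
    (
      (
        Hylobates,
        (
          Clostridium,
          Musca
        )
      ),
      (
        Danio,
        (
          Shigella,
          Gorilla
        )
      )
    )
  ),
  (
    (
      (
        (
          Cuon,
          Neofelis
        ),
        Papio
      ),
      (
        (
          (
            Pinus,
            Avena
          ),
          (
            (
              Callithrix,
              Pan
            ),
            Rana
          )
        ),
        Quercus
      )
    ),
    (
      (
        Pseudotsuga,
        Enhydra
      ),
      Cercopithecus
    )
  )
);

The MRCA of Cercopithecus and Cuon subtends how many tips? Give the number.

12

The MRCA of Cercopithecus and Cuon is the node subtending ((((Cuon,Neofelis),Papio),(((Pinus,Avena),((Callithrix,Pan),Rana)),Quercus)),((Pseudotsuga,Enhydra),Cercopithecus)).
That clade contains 12 terminal taxa: Avena, Callithrix, Cercopithecus, Cuon, Enhydra, Neofelis, Pan, Papio, Pinus, Pseudotsuga, Quercus, Rana.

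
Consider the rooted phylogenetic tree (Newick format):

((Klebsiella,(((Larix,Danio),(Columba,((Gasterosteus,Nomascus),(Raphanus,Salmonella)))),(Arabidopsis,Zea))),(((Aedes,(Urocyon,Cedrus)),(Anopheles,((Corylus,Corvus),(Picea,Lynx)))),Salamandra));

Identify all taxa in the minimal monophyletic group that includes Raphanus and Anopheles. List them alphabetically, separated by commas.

Aedes, Anopheles, Arabidopsis, Cedrus, Columba, Corvus, Corylus, Danio, Gasterosteus, Klebsiella, Larix, Lynx, Nomascus, Picea, Raphanus, Salamandra, Salmonella, Urocyon, Zea

Tracing Raphanus: it sits inside (Raphanus,Salmonella).
Tracing Anopheles: it sits inside (Anopheles,((Corylus,Corvus),(Picea,Lynx))).
The smallest clade enclosing both is the whole tree (their MRCA is the root), so the answer is all 19 tips in alphabetical order.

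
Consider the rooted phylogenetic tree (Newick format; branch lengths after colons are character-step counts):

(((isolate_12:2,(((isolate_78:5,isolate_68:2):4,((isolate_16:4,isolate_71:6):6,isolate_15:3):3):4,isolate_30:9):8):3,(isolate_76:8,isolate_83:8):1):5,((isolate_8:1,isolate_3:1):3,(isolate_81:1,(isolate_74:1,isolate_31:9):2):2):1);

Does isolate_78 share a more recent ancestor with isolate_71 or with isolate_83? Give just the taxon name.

The MRCA of isolate_78 and isolate_71 subtends ((isolate_78,isolate_68),((isolate_16,isolate_71),isolate_15)) (5 taxa).
The MRCA of isolate_78 and isolate_83 subtends ((isolate_12,(((isolate_78,isolate_68),((isolate_16,isolate_71),isolate_15)),isolate_30)),(isolate_76,isolate_83)) (9 taxa).
The first is nested inside the second, so isolate_78 shares a more recent common ancestor with isolate_71.

isolate_71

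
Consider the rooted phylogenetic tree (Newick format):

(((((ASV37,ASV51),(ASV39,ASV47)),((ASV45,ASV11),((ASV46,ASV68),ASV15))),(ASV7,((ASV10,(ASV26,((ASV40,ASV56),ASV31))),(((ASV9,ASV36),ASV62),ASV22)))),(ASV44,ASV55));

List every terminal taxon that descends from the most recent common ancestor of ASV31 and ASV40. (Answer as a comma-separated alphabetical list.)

Tracing ASV31: it sits inside ((ASV40,ASV56),ASV31).
Tracing ASV40: it sits inside (ASV40,ASV56).
The smallest clade enclosing both is ((ASV40,ASV56),ASV31); the answer is its 3 terminal taxa in alphabetical order.

ASV31, ASV40, ASV56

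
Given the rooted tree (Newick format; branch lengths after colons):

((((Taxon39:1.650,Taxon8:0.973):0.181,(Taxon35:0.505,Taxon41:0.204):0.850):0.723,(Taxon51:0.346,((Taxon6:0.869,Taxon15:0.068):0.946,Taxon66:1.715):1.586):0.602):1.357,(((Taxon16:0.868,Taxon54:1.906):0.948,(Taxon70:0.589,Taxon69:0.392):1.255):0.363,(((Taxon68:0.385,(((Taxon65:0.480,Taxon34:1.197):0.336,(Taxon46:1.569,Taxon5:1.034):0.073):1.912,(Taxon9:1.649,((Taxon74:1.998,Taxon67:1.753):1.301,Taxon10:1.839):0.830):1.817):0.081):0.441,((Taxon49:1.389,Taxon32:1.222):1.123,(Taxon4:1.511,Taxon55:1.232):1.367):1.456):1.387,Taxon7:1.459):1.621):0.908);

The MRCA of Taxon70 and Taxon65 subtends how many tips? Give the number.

18

The MRCA of Taxon70 and Taxon65 is the node subtending (((Taxon16,Taxon54),(Taxon70,Taxon69)),(((Taxon68,(((Taxon65,Taxon34),(Taxon46,Taxon5)),(Taxon9,((Taxon74,Taxon67),Taxon10)))),((Taxon49,Taxon32),(Taxon4,Taxon55))),Taxon7)).
That clade contains 18 terminal taxa: Taxon10, Taxon16, Taxon32, Taxon34, Taxon4, Taxon46, Taxon49, Taxon5, Taxon54, Taxon55, Taxon65, Taxon67, Taxon68, Taxon69, Taxon7, Taxon70, Taxon74, Taxon9.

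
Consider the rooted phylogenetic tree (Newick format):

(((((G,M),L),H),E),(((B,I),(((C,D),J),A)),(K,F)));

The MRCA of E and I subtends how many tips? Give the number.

13

The MRCA of E and I is the root, so the clade is the entire tree.
That clade contains 13 terminal taxa: A, B, C, D, E, F, G, H, I, J, K, L, M.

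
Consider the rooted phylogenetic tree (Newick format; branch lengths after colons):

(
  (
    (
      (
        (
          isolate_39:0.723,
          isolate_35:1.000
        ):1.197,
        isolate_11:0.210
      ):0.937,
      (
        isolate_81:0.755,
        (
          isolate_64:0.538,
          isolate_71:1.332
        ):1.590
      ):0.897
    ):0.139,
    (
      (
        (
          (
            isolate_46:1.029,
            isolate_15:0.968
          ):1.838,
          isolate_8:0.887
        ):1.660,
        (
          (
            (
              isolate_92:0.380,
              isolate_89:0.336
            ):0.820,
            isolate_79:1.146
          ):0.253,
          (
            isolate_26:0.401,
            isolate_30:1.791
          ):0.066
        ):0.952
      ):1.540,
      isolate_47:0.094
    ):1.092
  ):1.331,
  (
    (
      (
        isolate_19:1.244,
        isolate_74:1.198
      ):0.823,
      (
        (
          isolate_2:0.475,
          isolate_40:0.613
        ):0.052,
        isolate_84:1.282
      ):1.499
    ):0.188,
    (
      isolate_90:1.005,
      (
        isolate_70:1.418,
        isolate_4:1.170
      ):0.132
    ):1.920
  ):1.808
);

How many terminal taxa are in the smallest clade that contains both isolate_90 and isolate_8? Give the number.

23

The MRCA of isolate_90 and isolate_8 is the root, so the clade is the entire tree.
That clade contains 23 terminal taxa: isolate_11, isolate_15, isolate_19, isolate_2, isolate_26, isolate_30, isolate_35, isolate_39, isolate_4, isolate_40, isolate_46, isolate_47, isolate_64, isolate_70, isolate_71, isolate_74, isolate_79, isolate_8, isolate_81, isolate_84, isolate_89, isolate_90, isolate_92.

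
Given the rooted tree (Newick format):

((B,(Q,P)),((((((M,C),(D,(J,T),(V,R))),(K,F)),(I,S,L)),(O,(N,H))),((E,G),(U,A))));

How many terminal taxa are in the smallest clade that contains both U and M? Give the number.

The MRCA of U and M is the node subtending ((((((M,C),(D,(J,T),(V,R))),(K,F)),(I,S,L)),(O,(N,H))),((E,G),(U,A))).
That clade contains 19 terminal taxa: A, C, D, E, F, G, H, I, J, K, L, M, N, O, R, S, T, U, V.

19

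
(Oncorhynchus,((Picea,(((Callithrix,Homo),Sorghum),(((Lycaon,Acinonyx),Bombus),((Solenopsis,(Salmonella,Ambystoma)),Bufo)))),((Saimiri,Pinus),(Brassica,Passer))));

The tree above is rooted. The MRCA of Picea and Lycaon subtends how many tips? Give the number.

11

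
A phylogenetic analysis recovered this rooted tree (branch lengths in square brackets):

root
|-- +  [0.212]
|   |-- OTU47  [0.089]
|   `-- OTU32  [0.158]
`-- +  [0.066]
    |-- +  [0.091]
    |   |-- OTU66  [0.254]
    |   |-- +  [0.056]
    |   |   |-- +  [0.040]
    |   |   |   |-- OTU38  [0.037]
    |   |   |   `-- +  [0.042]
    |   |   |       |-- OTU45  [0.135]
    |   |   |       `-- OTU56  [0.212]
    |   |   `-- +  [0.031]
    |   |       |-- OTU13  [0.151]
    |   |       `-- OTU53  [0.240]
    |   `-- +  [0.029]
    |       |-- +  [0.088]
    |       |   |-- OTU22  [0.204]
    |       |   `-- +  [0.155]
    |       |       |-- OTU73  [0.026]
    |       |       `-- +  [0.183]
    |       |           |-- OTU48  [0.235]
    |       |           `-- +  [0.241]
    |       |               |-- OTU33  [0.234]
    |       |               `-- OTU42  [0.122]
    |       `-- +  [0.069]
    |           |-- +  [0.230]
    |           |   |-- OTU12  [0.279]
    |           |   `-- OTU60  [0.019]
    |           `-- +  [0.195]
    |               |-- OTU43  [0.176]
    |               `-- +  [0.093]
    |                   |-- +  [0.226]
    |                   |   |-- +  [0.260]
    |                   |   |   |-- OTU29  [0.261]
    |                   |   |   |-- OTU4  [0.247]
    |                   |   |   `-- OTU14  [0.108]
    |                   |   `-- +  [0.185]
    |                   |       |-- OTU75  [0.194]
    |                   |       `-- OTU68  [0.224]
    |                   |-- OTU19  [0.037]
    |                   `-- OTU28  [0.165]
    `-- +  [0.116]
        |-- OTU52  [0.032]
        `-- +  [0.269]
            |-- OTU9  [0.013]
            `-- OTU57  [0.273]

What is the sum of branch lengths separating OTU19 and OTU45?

The path runs OTU19 → … → MRCA → … → OTU45; the MRCA is the node subtending (OTU66,((OTU38,(OTU45,OTU56)),(OTU13,OTU53)),((OTU22,(OTU73,(OTU48,(OTU33,OTU42)))),((OTU12,OTU60),(OTU43,(((OTU29,OTU4,OTU14),(OTU75,OTU68)),OTU19,OTU28))))).
Branch lengths along that path: 0.037 + 0.093 + 0.195 + 0.069 + 0.029 + 0.056 + 0.040 + 0.042 + 0.135 = 0.696.

0.696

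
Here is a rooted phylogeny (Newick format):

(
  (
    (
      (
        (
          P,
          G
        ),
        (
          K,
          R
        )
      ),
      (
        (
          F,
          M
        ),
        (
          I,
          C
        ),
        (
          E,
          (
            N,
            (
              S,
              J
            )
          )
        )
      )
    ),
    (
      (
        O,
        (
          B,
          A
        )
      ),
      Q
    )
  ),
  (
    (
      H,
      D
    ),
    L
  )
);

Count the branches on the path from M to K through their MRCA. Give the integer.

The MRCA of M and K is the node subtending (((P,G),(K,R)),((F,M),(I,C),(E,(N,(S,J))))).
From M up to that node: 3 branches. From K up to the same node: 3 branches. Total: 3 + 3 = 6.

6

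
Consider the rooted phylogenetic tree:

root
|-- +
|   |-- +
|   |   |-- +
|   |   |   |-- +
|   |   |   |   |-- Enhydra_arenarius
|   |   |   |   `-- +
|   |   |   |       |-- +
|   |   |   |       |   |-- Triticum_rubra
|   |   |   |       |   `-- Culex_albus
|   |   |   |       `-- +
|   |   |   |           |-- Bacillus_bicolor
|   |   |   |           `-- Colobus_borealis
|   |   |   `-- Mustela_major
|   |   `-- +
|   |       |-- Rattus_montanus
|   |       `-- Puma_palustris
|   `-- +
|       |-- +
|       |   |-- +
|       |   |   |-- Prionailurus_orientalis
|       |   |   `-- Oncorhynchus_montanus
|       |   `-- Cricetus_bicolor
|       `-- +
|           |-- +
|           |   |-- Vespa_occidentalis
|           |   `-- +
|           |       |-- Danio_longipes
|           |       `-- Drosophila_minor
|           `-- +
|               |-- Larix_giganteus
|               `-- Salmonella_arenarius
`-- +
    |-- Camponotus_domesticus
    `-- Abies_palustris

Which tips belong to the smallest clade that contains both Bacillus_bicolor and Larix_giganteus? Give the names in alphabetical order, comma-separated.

Tracing Bacillus_bicolor: it sits inside (Bacillus_bicolor,Colobus_borealis).
Tracing Larix_giganteus: it sits inside (Larix_giganteus,Salmonella_arenarius).
The smallest clade enclosing both is ((((Enhydra_arenarius,((Triticum_rubra,Culex_albus),(Bacillus_bicolor,Colobus_borealis))),Mustela_major),(Rattus_montanus,Puma_palustris)),(((Prionailurus_orientalis,Oncorhynchus_montanus),Cricetus_bicolor),((Vespa_occidentalis,(Danio_longipes,Drosophila_minor)),(Larix_giganteus,Salmonella_arenarius)))); the answer is its 16 terminal taxa in alphabetical order.

Bacillus_bicolor, Colobus_borealis, Cricetus_bicolor, Culex_albus, Danio_longipes, Drosophila_minor, Enhydra_arenarius, Larix_giganteus, Mustela_major, Oncorhynchus_montanus, Prionailurus_orientalis, Puma_palustris, Rattus_montanus, Salmonella_arenarius, Triticum_rubra, Vespa_occidentalis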